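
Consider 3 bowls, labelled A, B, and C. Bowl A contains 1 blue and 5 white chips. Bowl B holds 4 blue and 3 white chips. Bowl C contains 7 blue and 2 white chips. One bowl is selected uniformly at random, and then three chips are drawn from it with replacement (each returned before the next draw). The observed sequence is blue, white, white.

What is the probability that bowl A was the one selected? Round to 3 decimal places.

0.447

The likelihood of the observed sequence under each hypothesis: P(data | bowl A) = (1/6)(5/6)(5/6) = 0.11574; P(data | bowl B) = (4/7)(3/7)(3/7) = 0.10496; P(data | bowl C) = (7/9)(2/9)(2/9) = 0.038409.
The prior-weighted likelihoods are 1/3 · 0.11574 = 0.03858, 1/3 · 0.10496 = 0.034985, 1/3 · 0.038409 = 0.012803; these sum to 0.086369.
Therefore the posterior P(bowl A | data) = (0.03858) / (0.086369) = 0.44669.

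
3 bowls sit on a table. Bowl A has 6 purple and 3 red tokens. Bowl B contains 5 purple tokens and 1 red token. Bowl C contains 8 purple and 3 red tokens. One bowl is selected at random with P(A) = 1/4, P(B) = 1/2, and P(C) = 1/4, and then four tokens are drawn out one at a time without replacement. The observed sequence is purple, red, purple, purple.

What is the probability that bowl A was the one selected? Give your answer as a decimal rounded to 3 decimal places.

Under each hypothesis, the probability of the observed sequence is: P(data | bowl A) = (6/9)(3/8)(5/7)(4/6) = 0.11905; P(data | bowl B) = (5/6)(1/5)(4/4)(3/3) = 0.16667; P(data | bowl C) = (8/11)(3/10)(7/9)(6/8) = 0.12727.
The prior-weighted likelihoods are 1/4 · 0.11905 = 0.029762, 1/2 · 0.16667 = 0.083333, 1/4 · 0.12727 = 0.031818; these sum to 0.14491.
Hence P(bowl A | data) = (0.029762) / (0.14491) = 0.20538.

0.205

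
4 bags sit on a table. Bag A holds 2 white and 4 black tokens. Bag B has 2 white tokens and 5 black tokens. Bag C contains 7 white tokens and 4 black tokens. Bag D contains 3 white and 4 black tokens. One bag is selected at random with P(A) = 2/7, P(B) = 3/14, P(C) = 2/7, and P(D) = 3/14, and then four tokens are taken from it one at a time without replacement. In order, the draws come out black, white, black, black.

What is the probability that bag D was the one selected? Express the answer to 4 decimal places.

0.1972

For each hypothesis, P(data | H) works out to: P(data | bag A) = (4/6)(2/5)(3/4)(2/3) = 0.13333; P(data | bag B) = (5/7)(2/6)(4/5)(3/4) = 0.14286; P(data | bag C) = (4/11)(7/10)(3/9)(2/8) = 0.021212; P(data | bag D) = (4/7)(3/6)(3/5)(2/4) = 0.085714.
Weighting by the prior gives 2/7 · 0.13333 = 0.038095, 3/14 · 0.14286 = 0.030612, 2/7 · 0.021212 = 0.0060606, 3/14 · 0.085714 = 0.018367; with total 0.093135.
So P(bag D | data) = (0.018367) / (0.093135) = 0.19721.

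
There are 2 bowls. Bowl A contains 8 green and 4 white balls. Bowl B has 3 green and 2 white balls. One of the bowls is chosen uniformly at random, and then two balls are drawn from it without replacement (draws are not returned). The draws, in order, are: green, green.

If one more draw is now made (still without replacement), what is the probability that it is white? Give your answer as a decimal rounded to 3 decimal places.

0.510

Compute the likelihood of the observed sequence for each case: P(data | bowl A) = (8/12)(7/11) = 14/33; P(data | bowl B) = (3/5)(2/4) = 3/10.
The prior-weighted likelihoods are 1/2 · 14/33 = 7/33, 1/2 · 3/10 = 3/20; these sum to 239/660.
Dividing through by the total gives posterior P(bowl A | data) = 140/239, P(bowl B | data) = 99/239.
So P(white next | data) = Σ P(white next | H) P(H | data) = (2/5)(140/239) + (2/3)(99/239) = 122/239.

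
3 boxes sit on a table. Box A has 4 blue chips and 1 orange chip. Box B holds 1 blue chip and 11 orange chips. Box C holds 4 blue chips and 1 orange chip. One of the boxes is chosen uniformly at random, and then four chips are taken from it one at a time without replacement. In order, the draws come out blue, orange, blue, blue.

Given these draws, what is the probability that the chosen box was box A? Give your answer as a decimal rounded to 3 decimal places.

Under each hypothesis, the probability of the observed sequence is: P(data | box A) = (4/5)(1/4)(3/3)(2/2) = 1/5; P(data | box B) = (1/12)(11/11)(0/10) = 0; P(data | box C) = (4/5)(1/4)(3/3)(2/2) = 1/5.
Multiplying each by its prior: 1/3 · 1/5 = 1/15, 1/3 · 0 = 0, 1/3 · 1/5 = 1/15; these sum to 2/15.
Hence P(box A | data) = (1/15) / (2/15) = 1/2.

0.500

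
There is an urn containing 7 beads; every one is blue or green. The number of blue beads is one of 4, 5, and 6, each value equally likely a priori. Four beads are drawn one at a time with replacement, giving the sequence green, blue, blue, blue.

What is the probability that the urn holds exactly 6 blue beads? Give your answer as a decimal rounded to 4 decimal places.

For each hypothesis, P(data | H) works out to: P(data | r = 4) = (3/7)(4/7)(4/7)(4/7) = 0.079967; P(data | r = 5) = (2/7)(5/7)(5/7)(5/7) = 0.10412; P(data | r = 6) = (1/7)(6/7)(6/7)(6/7) = 0.089963.
Multiplying each by its prior: 1/3 · 0.079967 = 0.026656, 1/3 · 0.10412 = 0.034708, 1/3 · 0.089963 = 0.029988; summing to 0.091351.
Therefore the posterior P(r = 6 | data) = (0.029988) / (0.091351) = 0.32827.

0.3283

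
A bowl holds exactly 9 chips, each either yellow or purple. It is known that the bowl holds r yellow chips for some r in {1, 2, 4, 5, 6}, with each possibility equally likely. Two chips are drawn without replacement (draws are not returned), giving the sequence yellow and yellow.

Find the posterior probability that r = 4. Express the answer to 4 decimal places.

Under each hypothesis, the probability of the observed sequence is: P(data | r = 1) = (1/9)(0/8) = 0; P(data | r = 2) = (2/9)(1/8) = 1/36; P(data | r = 4) = (4/9)(3/8) = 1/6; P(data | r = 5) = (5/9)(4/8) = 5/18; P(data | r = 6) = (6/9)(5/8) = 5/12.
The prior-weighted likelihoods are 1/5 · 0 = 0, 1/5 · 1/36 = 1/180, 1/5 · 1/6 = 1/30, 1/5 · 5/18 = 1/18, 1/5 · 5/12 = 1/12; with total 8/45.
By Bayes' rule, P(r = 4 | data) = (1/30) / (8/45) = 3/16.

0.1875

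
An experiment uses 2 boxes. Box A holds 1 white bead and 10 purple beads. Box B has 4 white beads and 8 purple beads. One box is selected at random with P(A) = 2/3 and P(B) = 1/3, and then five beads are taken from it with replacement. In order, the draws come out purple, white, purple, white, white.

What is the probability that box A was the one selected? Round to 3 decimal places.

The likelihood of the observed sequence under each hypothesis: P(data | box A) = (10/11)(1/11)(10/11)(1/11)(1/11) = 0.00062092; P(data | box B) = (8/12)(4/12)(8/12)(4/12)(4/12) = 0.016461.
The prior-weighted likelihoods are 2/3 · 0.00062092 = 0.00041395, 1/3 · 0.016461 = 0.005487; with total 0.0059009.
Therefore the posterior P(box A | data) = (0.00041395) / (0.0059009) = 0.07015.

0.070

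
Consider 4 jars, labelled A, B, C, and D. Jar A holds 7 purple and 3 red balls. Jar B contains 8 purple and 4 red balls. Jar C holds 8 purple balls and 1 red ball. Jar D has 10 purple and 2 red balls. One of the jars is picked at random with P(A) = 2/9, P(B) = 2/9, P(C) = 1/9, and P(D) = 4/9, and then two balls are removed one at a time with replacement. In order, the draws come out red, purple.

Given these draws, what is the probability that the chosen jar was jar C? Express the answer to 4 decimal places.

Under each hypothesis, the probability of the observed sequence is: P(data | jar A) = (3/10)(7/10) = 0.21; P(data | jar B) = (4/12)(8/12) = 0.22222; P(data | jar C) = (1/9)(8/9) = 0.098765; P(data | jar D) = (2/12)(10/12) = 0.13889.
The prior-weighted likelihoods are 2/9 · 0.21 = 0.046667, 2/9 · 0.22222 = 0.049383, 1/9 · 0.098765 = 0.010974, 4/9 · 0.13889 = 0.061728; summing to 0.16875.
Therefore the posterior P(jar C | data) = (0.010974) / (0.16875) = 0.06503.

0.0650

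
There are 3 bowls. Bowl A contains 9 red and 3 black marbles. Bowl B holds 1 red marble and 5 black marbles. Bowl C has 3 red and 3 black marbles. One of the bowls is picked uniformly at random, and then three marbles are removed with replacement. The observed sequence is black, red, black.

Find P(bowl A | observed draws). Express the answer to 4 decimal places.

Compute the likelihood of the observed sequence for each case: P(data | bowl A) = (3/12)(9/12)(3/12) = 0.046875; P(data | bowl B) = (5/6)(1/6)(5/6) = 0.11574; P(data | bowl C) = (3/6)(3/6)(3/6) = 0.125.
Weighting by the prior gives 1/3 · 0.046875 = 0.015625, 1/3 · 0.11574 = 0.03858, 1/3 · 0.125 = 0.041667; with total 0.095872.
Therefore the posterior P(bowl A | data) = (0.015625) / (0.095872) = 0.16298.

0.1630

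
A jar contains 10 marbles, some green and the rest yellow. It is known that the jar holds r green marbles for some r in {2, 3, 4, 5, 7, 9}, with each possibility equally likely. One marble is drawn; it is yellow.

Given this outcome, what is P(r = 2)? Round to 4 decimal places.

0.2667

The likelihood of this draw under each hypothesis: P(data | r = 2) = (8/10) = 4/5; P(data | r = 3) = (7/10) = 7/10; P(data | r = 4) = (6/10) = 3/5; P(data | r = 5) = (5/10) = 1/2; P(data | r = 7) = (3/10) = 3/10; P(data | r = 9) = (1/10) = 1/10.
Multiplying each by its prior: 1/6 · 4/5 = 2/15, 1/6 · 7/10 = 7/60, 1/6 · 3/5 = 1/10, 1/6 · 1/2 = 1/12, 1/6 · 3/10 = 1/20, 1/6 · 1/10 = 1/60; these sum to 1/2.
By Bayes' rule, P(r = 2 | data) = (2/15) / (1/2) = 4/15.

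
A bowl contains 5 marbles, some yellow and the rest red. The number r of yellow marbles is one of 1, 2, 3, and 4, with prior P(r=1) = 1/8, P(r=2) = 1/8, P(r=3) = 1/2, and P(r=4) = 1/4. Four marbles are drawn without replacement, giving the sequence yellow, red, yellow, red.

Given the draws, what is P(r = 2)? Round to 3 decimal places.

For each hypothesis, P(data | H) works out to: P(data | r = 1) = (1/5)(4/4)(0/3) = 0; P(data | r = 2) = (2/5)(3/4)(1/3)(2/2) = 1/10; P(data | r = 3) = (3/5)(2/4)(2/3)(1/2) = 1/10; P(data | r = 4) = (4/5)(1/4)(3/3)(0/2) = 0.
Weighting by the prior gives 1/8 · 0 = 0, 1/8 · 1/10 = 1/80, 1/2 · 1/10 = 1/20, 1/4 · 0 = 0; these sum to 1/16.
By Bayes' rule, P(r = 2 | data) = (1/80) / (1/16) = 1/5.

0.200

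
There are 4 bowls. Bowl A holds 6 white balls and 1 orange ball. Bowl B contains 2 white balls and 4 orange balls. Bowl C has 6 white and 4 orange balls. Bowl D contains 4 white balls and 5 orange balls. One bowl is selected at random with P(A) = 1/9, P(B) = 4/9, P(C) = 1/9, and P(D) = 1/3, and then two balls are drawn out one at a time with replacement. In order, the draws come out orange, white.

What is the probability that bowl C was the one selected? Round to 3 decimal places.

0.120

For each hypothesis, P(data | H) works out to: P(data | bowl A) = (1/7)(6/7) = 0.12245; P(data | bowl B) = (4/6)(2/6) = 0.22222; P(data | bowl C) = (4/10)(6/10) = 0.24; P(data | bowl D) = (5/9)(4/9) = 0.24691.
Weighting by the prior gives 1/9 · 0.12245 = 0.013605, 4/9 · 0.22222 = 0.098765, 1/9 · 0.24 = 0.026667, 1/3 · 0.24691 = 0.082305; summing to 0.22134.
By Bayes' rule, P(bowl C | data) = (0.026667) / (0.22134) = 0.12048.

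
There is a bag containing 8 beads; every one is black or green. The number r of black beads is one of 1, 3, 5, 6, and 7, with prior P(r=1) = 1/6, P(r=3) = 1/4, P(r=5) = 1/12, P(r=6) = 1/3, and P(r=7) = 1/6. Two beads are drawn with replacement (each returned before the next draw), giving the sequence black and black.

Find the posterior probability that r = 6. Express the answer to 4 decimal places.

Under each hypothesis, the probability of the observed sequence is: P(data | r = 1) = (1/8)(1/8) = 1/64; P(data | r = 3) = (3/8)(3/8) = 9/64; P(data | r = 5) = (5/8)(5/8) = 25/64; P(data | r = 6) = (6/8)(6/8) = 9/16; P(data | r = 7) = (7/8)(7/8) = 49/64.
Multiplying each by its prior: 1/6 · 1/64 = 1/384, 1/4 · 9/64 = 9/256, 1/12 · 25/64 = 25/768, 1/3 · 9/16 = 3/16, 1/6 · 49/64 = 49/384; summing to 37/96.
Hence P(r = 6 | data) = (3/16) / (37/96) = 18/37.

0.4865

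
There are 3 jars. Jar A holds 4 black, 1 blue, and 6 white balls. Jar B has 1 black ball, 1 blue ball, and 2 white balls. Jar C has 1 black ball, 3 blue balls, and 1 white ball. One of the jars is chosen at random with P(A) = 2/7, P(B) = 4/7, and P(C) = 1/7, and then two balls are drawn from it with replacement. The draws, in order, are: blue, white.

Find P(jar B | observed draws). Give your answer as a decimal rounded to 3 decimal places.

0.695

The likelihood of the observed sequence under each hypothesis: P(data | jar A) = (1/11)(6/11) = 0.049587; P(data | jar B) = (1/4)(2/4) = 0.125; P(data | jar C) = (3/5)(1/5) = 0.12.
Multiplying each by its prior: 2/7 · 0.049587 = 0.014168, 4/7 · 0.125 = 0.071429, 1/7 · 0.12 = 0.017143; these sum to 0.10274.
Hence P(jar B | data) = (0.071429) / (0.10274) = 0.69524.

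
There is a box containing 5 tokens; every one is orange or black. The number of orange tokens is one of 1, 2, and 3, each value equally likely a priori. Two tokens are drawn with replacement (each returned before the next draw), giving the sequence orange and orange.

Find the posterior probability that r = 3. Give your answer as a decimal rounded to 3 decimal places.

0.643

Compute the likelihood of the observed sequence for each case: P(data | r = 1) = (1/5)(1/5) = 1/25; P(data | r = 2) = (2/5)(2/5) = 4/25; P(data | r = 3) = (3/5)(3/5) = 9/25.
Weighting by the prior gives 1/3 · 1/25 = 1/75, 1/3 · 4/25 = 4/75, 1/3 · 9/25 = 3/25; these sum to 14/75.
Hence P(r = 3 | data) = (3/25) / (14/75) = 9/14.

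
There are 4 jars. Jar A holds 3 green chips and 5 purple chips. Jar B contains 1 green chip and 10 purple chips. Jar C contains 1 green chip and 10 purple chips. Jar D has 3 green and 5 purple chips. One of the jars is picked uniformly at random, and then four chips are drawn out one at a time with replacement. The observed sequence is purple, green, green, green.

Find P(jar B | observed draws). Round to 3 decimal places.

0.010

Compute the likelihood of the observed sequence for each case: P(data | jar A) = (5/8)(3/8)(3/8)(3/8) = 0.032959; P(data | jar B) = (10/11)(1/11)(1/11)(1/11) = 0.00068301; P(data | jar C) = (10/11)(1/11)(1/11)(1/11) = 0.00068301; P(data | jar D) = (5/8)(3/8)(3/8)(3/8) = 0.032959.
The prior-weighted likelihoods are 1/4 · 0.032959 = 0.0082397, 1/4 · 0.00068301 = 0.00017075, 1/4 · 0.00068301 = 0.00017075, 1/4 · 0.032959 = 0.0082397; with total 0.016821.
So P(jar B | data) = (0.00017075) / (0.016821) = 0.010151.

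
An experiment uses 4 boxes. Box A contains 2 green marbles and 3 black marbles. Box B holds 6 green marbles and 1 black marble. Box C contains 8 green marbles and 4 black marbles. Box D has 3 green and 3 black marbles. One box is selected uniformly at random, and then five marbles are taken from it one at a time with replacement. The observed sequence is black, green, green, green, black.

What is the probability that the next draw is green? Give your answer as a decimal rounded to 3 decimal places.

0.578

Compute the likelihood of the observed sequence for each case: P(data | box A) = (3/5)(2/5)(2/5)(2/5)(3/5) = 0.02304; P(data | box B) = (1/7)(6/7)(6/7)(6/7)(1/7) = 0.012852; P(data | box C) = (4/12)(8/12)(8/12)(8/12)(4/12) = 0.032922; P(data | box D) = (3/6)(3/6)(3/6)(3/6)(3/6) = 0.03125.
The prior-weighted likelihoods are 1/4 · 0.02304 = 0.00576, 1/4 · 0.012852 = 0.0032129, 1/4 · 0.032922 = 0.0082305, 1/4 · 0.03125 = 0.0078125; summing to 0.025016.
The posterior is then P(box A | data) = 0.23025, P(box B | data) = 0.12844, P(box C | data) = 0.32901, P(box D | data) = 0.3123.
So P(green next | data) = Σ P(green next | H) P(H | data) = (2/5)(0.23025) + (6/7)(0.12844) + (2/3)(0.32901) + (1/2)(0.3123) = 0.57768.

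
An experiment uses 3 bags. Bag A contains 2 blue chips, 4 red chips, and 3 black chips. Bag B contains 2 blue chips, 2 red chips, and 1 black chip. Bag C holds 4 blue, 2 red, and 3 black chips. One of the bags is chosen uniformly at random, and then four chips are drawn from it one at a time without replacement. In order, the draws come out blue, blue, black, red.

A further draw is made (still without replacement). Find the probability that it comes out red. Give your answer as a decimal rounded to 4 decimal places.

0.6585

The likelihood of the observed sequence under each hypothesis: P(data | bag A) = (2/9)(1/8)(3/7)(4/6) = 0.0079365; P(data | bag B) = (2/5)(1/4)(1/3)(2/2) = 0.033333; P(data | bag C) = (4/9)(3/8)(3/7)(2/6) = 0.02381.
Weighting by the prior gives 1/3 · 0.0079365 = 0.0026455, 1/3 · 0.033333 = 0.011111, 1/3 · 0.02381 = 0.0079365; these sum to 0.021693.
Normalising, the posterior is P(bag A | data) = 0.12195, P(bag B | data) = 0.5122, P(bag C | data) = 0.36585.
So P(red next | data) = Σ P(red next | H) P(H | data) = (3/5)(0.12195) + (1)(0.5122) + (1/5)(0.36585) = 0.65854.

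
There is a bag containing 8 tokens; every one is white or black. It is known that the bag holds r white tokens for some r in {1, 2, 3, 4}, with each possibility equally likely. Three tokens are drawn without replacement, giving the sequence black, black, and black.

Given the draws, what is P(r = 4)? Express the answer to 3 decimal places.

Compute the likelihood of the observed sequence for each case: P(data | r = 1) = (7/8)(6/7)(5/6) = 5/8; P(data | r = 2) = (6/8)(5/7)(4/6) = 5/14; P(data | r = 3) = (5/8)(4/7)(3/6) = 5/28; P(data | r = 4) = (4/8)(3/7)(2/6) = 1/14.
The prior-weighted likelihoods are 1/4 · 5/8 = 5/32, 1/4 · 5/14 = 5/56, 1/4 · 5/28 = 5/112, 1/4 · 1/14 = 1/56; with total 69/224.
So P(r = 4 | data) = (1/56) / (69/224) = 4/69.

0.058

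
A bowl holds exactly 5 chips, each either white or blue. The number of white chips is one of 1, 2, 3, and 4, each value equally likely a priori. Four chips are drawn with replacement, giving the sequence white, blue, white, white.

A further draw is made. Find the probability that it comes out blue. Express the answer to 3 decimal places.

0.356

For each hypothesis, P(data | H) works out to: P(data | r = 1) = (1/5)(4/5)(1/5)(1/5) = 0.0064; P(data | r = 2) = (2/5)(3/5)(2/5)(2/5) = 0.0384; P(data | r = 3) = (3/5)(2/5)(3/5)(3/5) = 0.0864; P(data | r = 4) = (4/5)(1/5)(4/5)(4/5) = 0.1024.
The prior-weighted likelihoods are 1/4 · 0.0064 = 0.0016, 1/4 · 0.0384 = 0.0096, 1/4 · 0.0864 = 0.0216, 1/4 · 0.1024 = 0.0256; with total 0.0584.
Normalising, the posterior is P(r = 1 | data) = 0.027397, P(r = 2 | data) = 0.16438, P(r = 3 | data) = 0.36986, P(r = 4 | data) = 0.43836.
Averaging over the posterior, P(blue next | data) = (4/5)(0.027397) + (3/5)(0.16438) + (2/5)(0.36986) + (1/5)(0.43836) = 0.35616.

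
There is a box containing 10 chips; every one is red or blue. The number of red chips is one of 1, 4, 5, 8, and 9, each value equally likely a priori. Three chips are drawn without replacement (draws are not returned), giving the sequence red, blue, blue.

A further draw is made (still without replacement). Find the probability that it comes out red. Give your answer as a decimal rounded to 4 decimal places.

Under each hypothesis, the probability of the observed sequence is: P(data | r = 1) = (1/10)(9/9)(8/8) = 1/10; P(data | r = 4) = (4/10)(6/9)(5/8) = 1/6; P(data | r = 5) = (5/10)(5/9)(4/8) = 5/36; P(data | r = 8) = (8/10)(2/9)(1/8) = 1/45; P(data | r = 9) = (9/10)(1/9)(0/8) = 0.
The prior-weighted likelihoods are 1/5 · 1/10 = 1/50, 1/5 · 1/6 = 1/30, 1/5 · 5/36 = 1/36, 1/5 · 1/45 = 1/225, 1/5 · 0 = 0; these sum to 77/900.
Normalising, the posterior is P(r = 1 | data) = 18/77, P(r = 4 | data) = 30/77, P(r = 5 | data) = 25/77, P(r = 8 | data) = 4/77, P(r = 9 | data) = 0.
Averaging over the posterior, P(red next | data) = (0)(18/77) + (3/7)(30/77) + (4/7)(25/77) + (1)(4/77) = 218/539.

0.4045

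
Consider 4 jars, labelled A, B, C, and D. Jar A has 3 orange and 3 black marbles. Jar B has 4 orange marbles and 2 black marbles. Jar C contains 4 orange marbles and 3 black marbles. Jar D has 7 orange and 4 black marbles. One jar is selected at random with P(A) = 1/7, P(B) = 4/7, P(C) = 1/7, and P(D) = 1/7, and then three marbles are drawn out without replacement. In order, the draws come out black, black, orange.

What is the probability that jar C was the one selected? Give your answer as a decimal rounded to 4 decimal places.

Under each hypothesis, the probability of the observed sequence is: P(data | jar A) = (3/6)(2/5)(3/4) = 0.15; P(data | jar B) = (2/6)(1/5)(4/4) = 0.066667; P(data | jar C) = (3/7)(2/6)(4/5) = 0.11429; P(data | jar D) = (4/11)(3/10)(7/9) = 0.084848.
Multiplying each by its prior: 1/7 · 0.15 = 0.021429, 4/7 · 0.066667 = 0.038095, 1/7 · 0.11429 = 0.016327, 1/7 · 0.084848 = 0.012121; these sum to 0.087972.
By Bayes' rule, P(jar C | data) = (0.016327) / (0.087972) = 0.18559.

0.1856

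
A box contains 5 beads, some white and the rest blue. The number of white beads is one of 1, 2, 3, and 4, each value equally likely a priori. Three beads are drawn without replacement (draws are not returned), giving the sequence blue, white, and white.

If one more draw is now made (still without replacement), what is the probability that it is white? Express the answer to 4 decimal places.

The likelihood of the observed sequence under each hypothesis: P(data | r = 1) = (4/5)(1/4)(0/3) = 0; P(data | r = 2) = (3/5)(2/4)(1/3) = 1/10; P(data | r = 3) = (2/5)(3/4)(2/3) = 1/5; P(data | r = 4) = (1/5)(4/4)(3/3) = 1/5.
The prior-weighted likelihoods are 1/4 · 0 = 0, 1/4 · 1/10 = 1/40, 1/4 · 1/5 = 1/20, 1/4 · 1/5 = 1/20; with total 1/8.
Dividing through by the total gives posterior P(r = 1 | data) = 0, P(r = 2 | data) = 1/5, P(r = 3 | data) = 2/5, P(r = 4 | data) = 2/5.
So P(white next | data) = Σ P(white next | H) P(H | data) = (0)(1/5) + (1/2)(2/5) + (1)(2/5) = 3/5.

0.6000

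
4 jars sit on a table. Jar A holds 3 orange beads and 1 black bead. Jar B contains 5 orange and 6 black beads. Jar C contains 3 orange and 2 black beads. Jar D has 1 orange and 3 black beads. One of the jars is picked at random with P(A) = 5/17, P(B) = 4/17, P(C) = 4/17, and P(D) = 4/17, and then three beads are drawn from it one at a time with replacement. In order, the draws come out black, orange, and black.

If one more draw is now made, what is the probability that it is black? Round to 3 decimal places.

Under each hypothesis, the probability of the observed sequence is: P(data | jar A) = (1/4)(3/4)(1/4) = 0.046875; P(data | jar B) = (6/11)(5/11)(6/11) = 0.13524; P(data | jar C) = (2/5)(3/5)(2/5) = 0.096; P(data | jar D) = (3/4)(1/4)(3/4) = 0.14062.
The prior-weighted likelihoods are 5/17 · 0.046875 = 0.013787, 4/17 · 0.13524 = 0.03182, 4/17 · 0.096 = 0.022588, 4/17 · 0.14062 = 0.033088; summing to 0.10128.
Normalising, the posterior is P(jar A | data) = 0.13612, P(jar B | data) = 0.31417, P(jar C | data) = 0.22302, P(jar D | data) = 0.32669.
Averaging over the posterior, P(black next | data) = (1/4)(0.13612) + (6/11)(0.31417) + (2/5)(0.22302) + (3/4)(0.32669) = 0.53962.

0.540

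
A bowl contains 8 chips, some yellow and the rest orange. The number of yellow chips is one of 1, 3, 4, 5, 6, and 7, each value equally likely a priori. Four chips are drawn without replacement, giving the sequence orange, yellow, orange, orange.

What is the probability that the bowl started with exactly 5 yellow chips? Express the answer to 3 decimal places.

The likelihood of the observed sequence under each hypothesis: P(data | r = 1) = (7/8)(1/7)(6/6)(5/5) = 1/8; P(data | r = 3) = (5/8)(3/7)(4/6)(3/5) = 3/28; P(data | r = 4) = (4/8)(4/7)(3/6)(2/5) = 2/35; P(data | r = 5) = (3/8)(5/7)(2/6)(1/5) = 1/56; P(data | r = 6) = (2/8)(6/7)(1/6)(0/5) = 0; P(data | r = 7) = (1/8)(7/7)(0/6) = 0.
Multiplying each by its prior: 1/6 · 1/8 = 1/48, 1/6 · 3/28 = 1/56, 1/6 · 2/35 = 1/105, 1/6 · 1/56 = 1/336, 1/6 · 0 = 0, 1/6 · 0 = 0; with total 43/840.
So P(r = 5 | data) = (1/336) / (43/840) = 5/86.

0.058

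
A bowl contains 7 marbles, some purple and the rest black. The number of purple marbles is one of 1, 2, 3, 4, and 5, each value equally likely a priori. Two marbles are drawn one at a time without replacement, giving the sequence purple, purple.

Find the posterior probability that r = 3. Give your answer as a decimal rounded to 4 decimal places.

Under each hypothesis, the probability of the observed sequence is: P(data | r = 1) = (1/7)(0/6) = 0; P(data | r = 2) = (2/7)(1/6) = 1/21; P(data | r = 3) = (3/7)(2/6) = 1/7; P(data | r = 4) = (4/7)(3/6) = 2/7; P(data | r = 5) = (5/7)(4/6) = 10/21.
Multiplying each by its prior: 1/5 · 0 = 0, 1/5 · 1/21 = 1/105, 1/5 · 1/7 = 1/35, 1/5 · 2/7 = 2/35, 1/5 · 10/21 = 2/21; with total 4/21.
Hence P(r = 3 | data) = (1/35) / (4/21) = 3/20.

0.1500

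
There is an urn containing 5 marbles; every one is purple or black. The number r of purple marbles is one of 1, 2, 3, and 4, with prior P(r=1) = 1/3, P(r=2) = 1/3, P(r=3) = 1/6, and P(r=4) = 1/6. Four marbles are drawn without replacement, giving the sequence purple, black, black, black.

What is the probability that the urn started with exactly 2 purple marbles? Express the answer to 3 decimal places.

For each hypothesis, P(data | H) works out to: P(data | r = 1) = (1/5)(4/4)(3/3)(2/2) = 1/5; P(data | r = 2) = (2/5)(3/4)(2/3)(1/2) = 1/10; P(data | r = 3) = (3/5)(2/4)(1/3)(0/2) = 0; P(data | r = 4) = (4/5)(1/4)(0/3) = 0.
The prior-weighted likelihoods are 1/3 · 1/5 = 1/15, 1/3 · 1/10 = 1/30, 1/6 · 0 = 0, 1/6 · 0 = 0; these sum to 1/10.
Therefore the posterior P(r = 2 | data) = (1/30) / (1/10) = 1/3.

0.333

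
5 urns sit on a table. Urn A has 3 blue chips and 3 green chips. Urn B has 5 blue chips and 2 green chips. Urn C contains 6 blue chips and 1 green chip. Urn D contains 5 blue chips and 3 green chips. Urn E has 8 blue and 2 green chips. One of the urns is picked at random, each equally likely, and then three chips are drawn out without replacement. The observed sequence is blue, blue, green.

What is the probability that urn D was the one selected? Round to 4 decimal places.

The likelihood of the observed sequence under each hypothesis: P(data | urn A) = (3/6)(2/5)(3/4) = 3/20; P(data | urn B) = (5/7)(4/6)(2/5) = 4/21; P(data | urn C) = (6/7)(5/6)(1/5) = 1/7; P(data | urn D) = (5/8)(4/7)(3/6) = 5/28; P(data | urn E) = (8/10)(7/9)(2/8) = 7/45.
The prior-weighted likelihoods are 1/5 · 3/20 = 3/100, 1/5 · 4/21 = 4/105, 1/5 · 1/7 = 1/35, 1/5 · 5/28 = 1/28, 1/5 · 7/45 = 7/225; with total 103/630.
So P(urn D | data) = (1/28) / (103/630) = 45/206.

0.2184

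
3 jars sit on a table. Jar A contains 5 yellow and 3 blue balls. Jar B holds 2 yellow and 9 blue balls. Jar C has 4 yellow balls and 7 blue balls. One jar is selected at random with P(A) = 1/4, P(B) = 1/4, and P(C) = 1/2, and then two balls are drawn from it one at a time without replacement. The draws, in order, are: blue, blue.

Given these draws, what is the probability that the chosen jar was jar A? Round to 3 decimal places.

For each hypothesis, P(data | H) works out to: P(data | jar A) = (3/8)(2/7) = 0.10714; P(data | jar B) = (9/11)(8/10) = 0.65455; P(data | jar C) = (7/11)(6/10) = 0.38182.
Multiplying each by its prior: 1/4 · 0.10714 = 0.026786, 1/4 · 0.65455 = 0.16364, 1/2 · 0.38182 = 0.19091; with total 0.38133.
Therefore the posterior P(jar A | data) = (0.026786) / (0.38133) = 0.070243.

0.070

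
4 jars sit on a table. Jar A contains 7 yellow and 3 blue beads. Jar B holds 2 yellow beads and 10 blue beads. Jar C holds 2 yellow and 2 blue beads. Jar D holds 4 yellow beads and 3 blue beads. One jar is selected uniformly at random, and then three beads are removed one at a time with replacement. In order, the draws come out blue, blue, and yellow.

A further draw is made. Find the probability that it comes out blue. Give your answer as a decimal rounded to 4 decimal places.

0.5452

Compute the likelihood of the observed sequence for each case: P(data | jar A) = (3/10)(3/10)(7/10) = 0.063; P(data | jar B) = (10/12)(10/12)(2/12) = 0.11574; P(data | jar C) = (2/4)(2/4)(2/4) = 0.125; P(data | jar D) = (3/7)(3/7)(4/7) = 0.10496.
The prior-weighted likelihoods are 1/4 · 0.063 = 0.01575, 1/4 · 0.11574 = 0.028935, 1/4 · 0.125 = 0.03125, 1/4 · 0.10496 = 0.026239; with total 0.10217.
Normalising, the posterior is P(jar A | data) = 0.15415, P(jar B | data) = 0.28319, P(jar C | data) = 0.30585, P(jar D | data) = 0.25681.
Averaging over the posterior, P(blue next | data) = (3/10)(0.15415) + (5/6)(0.28319) + (1/2)(0.30585) + (3/7)(0.25681) = 0.54523.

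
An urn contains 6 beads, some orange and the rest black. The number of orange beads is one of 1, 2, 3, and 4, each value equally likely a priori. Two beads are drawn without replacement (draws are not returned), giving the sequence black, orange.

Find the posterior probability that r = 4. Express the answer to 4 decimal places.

0.2667

Under each hypothesis, the probability of the observed sequence is: P(data | r = 1) = (5/6)(1/5) = 1/6; P(data | r = 2) = (4/6)(2/5) = 4/15; P(data | r = 3) = (3/6)(3/5) = 3/10; P(data | r = 4) = (2/6)(4/5) = 4/15.
Multiplying each by its prior: 1/4 · 1/6 = 1/24, 1/4 · 4/15 = 1/15, 1/4 · 3/10 = 3/40, 1/4 · 4/15 = 1/15; summing to 1/4.
Therefore the posterior P(r = 4 | data) = (1/15) / (1/4) = 4/15.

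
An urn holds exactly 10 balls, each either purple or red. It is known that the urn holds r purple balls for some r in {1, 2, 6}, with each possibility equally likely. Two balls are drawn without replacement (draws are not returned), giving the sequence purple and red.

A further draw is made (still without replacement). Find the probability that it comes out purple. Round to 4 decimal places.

0.3469

The likelihood of the observed sequence under each hypothesis: P(data | r = 1) = (1/10)(9/9) = 1/10; P(data | r = 2) = (2/10)(8/9) = 8/45; P(data | r = 6) = (6/10)(4/9) = 4/15.
The prior-weighted likelihoods are 1/3 · 1/10 = 1/30, 1/3 · 8/45 = 8/135, 1/3 · 4/15 = 4/45; summing to 49/270.
Normalising, the posterior is P(r = 1 | data) = 9/49, P(r = 2 | data) = 16/49, P(r = 6 | data) = 24/49.
So P(purple next | data) = Σ P(purple next | H) P(H | data) = (0)(9/49) + (1/8)(16/49) + (5/8)(24/49) = 17/49.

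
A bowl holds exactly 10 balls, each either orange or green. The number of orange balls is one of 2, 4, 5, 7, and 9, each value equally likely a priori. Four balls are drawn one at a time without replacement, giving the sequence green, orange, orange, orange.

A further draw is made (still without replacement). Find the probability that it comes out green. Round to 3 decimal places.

For each hypothesis, P(data | H) works out to: P(data | r = 2) = (8/10)(2/9)(1/8)(0/7) = 0; P(data | r = 4) = (6/10)(4/9)(3/8)(2/7) = 0.028571; P(data | r = 5) = (5/10)(5/9)(4/8)(3/7) = 0.059524; P(data | r = 7) = (3/10)(7/9)(6/8)(5/7) = 0.125; P(data | r = 9) = (1/10)(9/9)(8/8)(7/7) = 0.1.
The prior-weighted likelihoods are 1/5 · 0 = 0, 1/5 · 0.028571 = 0.0057143, 1/5 · 0.059524 = 0.011905, 1/5 · 0.125 = 0.025, 1/5 · 0.1 = 0.02; summing to 0.062619.
The posterior is then P(r = 2 | data) = 0, P(r = 4 | data) = 0.091255, P(r = 5 | data) = 0.19011, P(r = 7 | data) = 0.39924, P(r = 9 | data) = 0.31939.
So P(green next | data) = Σ P(green next | H) P(H | data) = (5/6)(0.091255) + (2/3)(0.19011) + (1/3)(0.39924) + (0)(0.31939) = 0.33587.

0.336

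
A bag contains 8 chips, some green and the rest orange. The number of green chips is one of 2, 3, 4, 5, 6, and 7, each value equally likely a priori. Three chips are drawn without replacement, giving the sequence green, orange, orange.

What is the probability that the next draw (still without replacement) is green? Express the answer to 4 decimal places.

0.4800

For each hypothesis, P(data | H) works out to: P(data | r = 2) = (2/8)(6/7)(5/6) = 5/28; P(data | r = 3) = (3/8)(5/7)(4/6) = 5/28; P(data | r = 4) = (4/8)(4/7)(3/6) = 1/7; P(data | r = 5) = (5/8)(3/7)(2/6) = 5/56; P(data | r = 6) = (6/8)(2/7)(1/6) = 1/28; P(data | r = 7) = (7/8)(1/7)(0/6) = 0.
The prior-weighted likelihoods are 1/6 · 5/28 = 5/168, 1/6 · 5/28 = 5/168, 1/6 · 1/7 = 1/42, 1/6 · 5/56 = 5/336, 1/6 · 1/28 = 1/168, 1/6 · 0 = 0; summing to 5/48.
Dividing through by the total gives posterior P(r = 2 | data) = 2/7, P(r = 3 | data) = 2/7, P(r = 4 | data) = 8/35, P(r = 5 | data) = 1/7, P(r = 6 | data) = 2/35, P(r = 7 | data) = 0.
So P(green next | data) = Σ P(green next | H) P(H | data) = (1/5)(2/7) + (2/5)(2/7) + (3/5)(8/35) + (4/5)(1/7) + (1)(2/35) = 12/25.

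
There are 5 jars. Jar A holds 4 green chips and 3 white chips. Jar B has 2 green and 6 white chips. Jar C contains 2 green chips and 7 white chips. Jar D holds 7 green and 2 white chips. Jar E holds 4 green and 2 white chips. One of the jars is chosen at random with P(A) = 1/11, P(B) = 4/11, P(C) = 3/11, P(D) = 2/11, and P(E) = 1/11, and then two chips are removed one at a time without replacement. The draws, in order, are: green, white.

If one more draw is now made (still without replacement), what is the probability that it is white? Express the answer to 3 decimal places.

Compute the likelihood of the observed sequence for each case: P(data | jar A) = (4/7)(3/6) = 0.28571; P(data | jar B) = (2/8)(6/7) = 0.21429; P(data | jar C) = (2/9)(7/8) = 0.19444; P(data | jar D) = (7/9)(2/8) = 0.19444; P(data | jar E) = (4/6)(2/5) = 0.26667.
Weighting by the prior gives 1/11 · 0.28571 = 0.025974, 4/11 · 0.21429 = 0.077922, 3/11 · 0.19444 = 0.05303, 2/11 · 0.19444 = 0.035354, 1/11 · 0.26667 = 0.024242; summing to 0.21652.
Dividing through by the total gives posterior P(jar A | data) = 0.11996, P(jar B | data) = 0.35988, P(jar C | data) = 0.24492, P(jar D | data) = 0.16328, P(jar E | data) = 0.11196.
The predictive probability is P(white next | data) = (2/5)(0.11996) + (5/6)(0.35988) + (6/7)(0.24492) + (1/7)(0.16328) + (1/4)(0.11196) = 0.60913.

0.609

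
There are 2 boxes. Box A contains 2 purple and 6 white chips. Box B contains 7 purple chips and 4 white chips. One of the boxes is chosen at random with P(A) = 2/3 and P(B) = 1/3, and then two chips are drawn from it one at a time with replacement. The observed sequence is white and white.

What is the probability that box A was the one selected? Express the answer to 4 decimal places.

0.8948

The likelihood of the observed sequence under each hypothesis: P(data | box A) = (6/8)(6/8) = 0.5625; P(data | box B) = (4/11)(4/11) = 0.13223.
Multiplying each by its prior: 2/3 · 0.5625 = 0.375, 1/3 · 0.13223 = 0.044077; with total 0.41908.
So P(box A | data) = (0.375) / (0.41908) = 0.89482.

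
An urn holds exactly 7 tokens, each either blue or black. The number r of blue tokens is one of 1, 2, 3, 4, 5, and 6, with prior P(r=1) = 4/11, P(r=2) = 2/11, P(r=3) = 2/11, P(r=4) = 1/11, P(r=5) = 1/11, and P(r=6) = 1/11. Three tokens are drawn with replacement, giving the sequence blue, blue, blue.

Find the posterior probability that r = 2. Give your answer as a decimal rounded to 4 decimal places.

0.0334

For each hypothesis, P(data | H) works out to: P(data | r = 1) = (1/7)(1/7)(1/7) = 0.0029155; P(data | r = 2) = (2/7)(2/7)(2/7) = 0.023324; P(data | r = 3) = (3/7)(3/7)(3/7) = 0.078717; P(data | r = 4) = (4/7)(4/7)(4/7) = 0.18659; P(data | r = 5) = (5/7)(5/7)(5/7) = 0.36443; P(data | r = 6) = (6/7)(6/7)(6/7) = 0.62974.
Multiplying each by its prior: 4/11 · 0.0029155 = 0.0010602, 2/11 · 0.023324 = 0.0042407, 2/11 · 0.078717 = 0.014312, 1/11 · 0.18659 = 0.016963, 1/11 · 0.36443 = 0.03313, 1/11 · 0.62974 = 0.057249; summing to 0.12695.
So P(r = 2 | data) = (0.0042407) / (0.12695) = 0.033403.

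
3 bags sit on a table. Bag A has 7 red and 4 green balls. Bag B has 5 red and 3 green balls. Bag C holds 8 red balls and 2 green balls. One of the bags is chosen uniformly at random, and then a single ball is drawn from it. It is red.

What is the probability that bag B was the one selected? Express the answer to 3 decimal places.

For each hypothesis, P(data | H) works out to: P(data | bag A) = (7/11) = 0.63636; P(data | bag B) = (5/8) = 0.625; P(data | bag C) = (8/10) = 0.8.
Multiplying each by its prior: 1/3 · 0.63636 = 0.21212, 1/3 · 0.625 = 0.20833, 1/3 · 0.8 = 0.26667; summing to 0.68712.
Hence P(bag B | data) = (0.20833) / (0.68712) = 0.3032.

0.303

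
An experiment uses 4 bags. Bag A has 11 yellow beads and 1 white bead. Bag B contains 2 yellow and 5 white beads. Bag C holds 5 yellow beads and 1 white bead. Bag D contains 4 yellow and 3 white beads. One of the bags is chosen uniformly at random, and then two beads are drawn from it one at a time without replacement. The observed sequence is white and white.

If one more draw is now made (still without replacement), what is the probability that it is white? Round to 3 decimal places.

Under each hypothesis, the probability of the observed sequence is: P(data | bag A) = (1/12)(0/11) = 0; P(data | bag B) = (5/7)(4/6) = 10/21; P(data | bag C) = (1/6)(0/5) = 0; P(data | bag D) = (3/7)(2/6) = 1/7.
Multiplying each by its prior: 1/4 · 0 = 0, 1/4 · 10/21 = 5/42, 1/4 · 0 = 0, 1/4 · 1/7 = 1/28; these sum to 13/84.
Dividing through by the total gives posterior P(bag A | data) = 0, P(bag B | data) = 10/13, P(bag C | data) = 0, P(bag D | data) = 3/13.
Averaging over the posterior, P(white next | data) = (3/5)(10/13) + (1/5)(3/13) = 33/65.

0.508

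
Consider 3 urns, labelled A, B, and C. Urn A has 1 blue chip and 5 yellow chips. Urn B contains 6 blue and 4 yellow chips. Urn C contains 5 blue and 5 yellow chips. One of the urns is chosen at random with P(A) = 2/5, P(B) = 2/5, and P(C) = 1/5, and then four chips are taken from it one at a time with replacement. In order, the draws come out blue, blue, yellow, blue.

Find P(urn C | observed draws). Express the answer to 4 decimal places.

Under each hypothesis, the probability of the observed sequence is: P(data | urn A) = (1/6)(1/6)(5/6)(1/6) = 0.003858; P(data | urn B) = (6/10)(6/10)(4/10)(6/10) = 0.0864; P(data | urn C) = (5/10)(5/10)(5/10)(5/10) = 0.0625.
The prior-weighted likelihoods are 2/5 · 0.003858 = 0.0015432, 2/5 · 0.0864 = 0.03456, 1/5 · 0.0625 = 0.0125; summing to 0.048603.
By Bayes' rule, P(urn C | data) = (0.0125) / (0.048603) = 0.25718.

0.2572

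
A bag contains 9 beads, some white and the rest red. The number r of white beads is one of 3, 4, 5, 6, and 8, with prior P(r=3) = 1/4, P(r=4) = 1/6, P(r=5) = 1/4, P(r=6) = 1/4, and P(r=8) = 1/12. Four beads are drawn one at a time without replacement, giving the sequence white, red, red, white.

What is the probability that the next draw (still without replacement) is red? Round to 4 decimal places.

Under each hypothesis, the probability of the observed sequence is: P(data | r = 3) = (3/9)(6/8)(5/7)(2/6) = 0.059524; P(data | r = 4) = (4/9)(5/8)(4/7)(3/6) = 0.079365; P(data | r = 5) = (5/9)(4/8)(3/7)(4/6) = 0.079365; P(data | r = 6) = (6/9)(3/8)(2/7)(5/6) = 0.059524; P(data | r = 8) = (8/9)(1/8)(0/7) = 0.
Multiplying each by its prior: 1/4 · 0.059524 = 0.014881, 1/6 · 0.079365 = 0.013228, 1/4 · 0.079365 = 0.019841, 1/4 · 0.059524 = 0.014881, 1/12 · 0 = 0; summing to 0.062831.
Dividing through by the total gives posterior P(r = 3 | data) = 0.23684, P(r = 4 | data) = 0.21053, P(r = 5 | data) = 0.31579, P(r = 6 | data) = 0.23684, P(r = 8 | data) = 0.
The predictive probability is P(red next | data) = (4/5)(0.23684) + (3/5)(0.21053) + (2/5)(0.31579) + (1/5)(0.23684) = 0.48947.

0.4895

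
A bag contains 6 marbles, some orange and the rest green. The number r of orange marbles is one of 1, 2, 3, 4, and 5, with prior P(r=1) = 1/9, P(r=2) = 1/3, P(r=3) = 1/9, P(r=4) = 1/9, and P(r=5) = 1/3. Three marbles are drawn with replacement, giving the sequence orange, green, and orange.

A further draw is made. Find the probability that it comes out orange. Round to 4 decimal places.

The likelihood of the observed sequence under each hypothesis: P(data | r = 1) = (1/6)(5/6)(1/6) = 0.023148; P(data | r = 2) = (2/6)(4/6)(2/6) = 0.074074; P(data | r = 3) = (3/6)(3/6)(3/6) = 0.125; P(data | r = 4) = (4/6)(2/6)(4/6) = 0.14815; P(data | r = 5) = (5/6)(1/6)(5/6) = 0.11574.
The prior-weighted likelihoods are 1/9 · 0.023148 = 0.002572, 1/3 · 0.074074 = 0.024691, 1/9 · 0.125 = 0.013889, 1/9 · 0.14815 = 0.016461, 1/3 · 0.11574 = 0.03858; these sum to 0.096193.
Dividing through by the total gives posterior P(r = 1 | data) = 0.026738, P(r = 2 | data) = 0.25668, P(r = 3 | data) = 0.14439, P(r = 4 | data) = 0.17112, P(r = 5 | data) = 0.40107.
The predictive probability is P(orange next | data) = (1/6)(0.026738) + (1/3)(0.25668) + (1/2)(0.14439) + (2/3)(0.17112) + (5/6)(0.40107) = 0.61052.

0.6105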